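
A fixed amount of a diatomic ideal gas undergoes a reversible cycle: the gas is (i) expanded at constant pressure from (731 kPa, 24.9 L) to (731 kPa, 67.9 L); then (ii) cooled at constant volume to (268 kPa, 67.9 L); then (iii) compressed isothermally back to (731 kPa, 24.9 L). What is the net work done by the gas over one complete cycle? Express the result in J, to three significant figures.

Leg (i): W = PΔV = (731)(67.9 − 24.9) = 31433 J.
Leg (ii): W = 0.
Leg (iii): W = PᵢVᵢ ln(V_f/Vᵢ) = (18197) ln(24.9/67.9) = -18255 J.
W_net = 31433 − 18255 = 13178 J.

W_net ≈ 13200 J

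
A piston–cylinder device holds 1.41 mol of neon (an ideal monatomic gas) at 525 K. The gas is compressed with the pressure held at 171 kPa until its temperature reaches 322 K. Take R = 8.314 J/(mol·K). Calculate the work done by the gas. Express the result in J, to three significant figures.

Isobaric: W = P ΔV = nR ΔT.
W = (1.41)(8.314)(322 − 525) = -2380 J.

W ≈ -2380 J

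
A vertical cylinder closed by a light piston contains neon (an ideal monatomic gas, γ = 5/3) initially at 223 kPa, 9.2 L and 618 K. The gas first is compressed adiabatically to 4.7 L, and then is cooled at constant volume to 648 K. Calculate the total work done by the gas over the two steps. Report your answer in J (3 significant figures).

Step 1 (adiabatic): W = (P₁V₁ − P₂V₂)/(γ−1) = (2052 − 3210)/0.667 = -1738 J.
Step 2 (isochoric): W = 0 (constant volume).
W_total = -1738 + 0 = -1738 J.

W_total ≈ -1740 J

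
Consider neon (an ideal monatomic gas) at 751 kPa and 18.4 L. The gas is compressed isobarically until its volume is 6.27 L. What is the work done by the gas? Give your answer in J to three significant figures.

W ≈ -9110 J

Isobaric: W = P ΔV.
W = (751 kPa)(6.27 − 18.4 L) = (751)(-12.13) = -9110 J.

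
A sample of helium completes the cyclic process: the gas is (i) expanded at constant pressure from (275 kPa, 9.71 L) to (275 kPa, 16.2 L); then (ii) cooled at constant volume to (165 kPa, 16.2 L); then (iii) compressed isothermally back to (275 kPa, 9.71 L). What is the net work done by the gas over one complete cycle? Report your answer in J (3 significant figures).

W_net ≈ 417 J

Leg (i): W = PΔV = (275)(16.2 − 9.71) = 1785 J.
Leg (ii): W = 0.
Leg (iii): W = PᵢVᵢ ln(V_f/Vᵢ) = (2673) ln(9.71/16.2) = -1368 J.
W_net = 1785 − 1368 = 416.6 J.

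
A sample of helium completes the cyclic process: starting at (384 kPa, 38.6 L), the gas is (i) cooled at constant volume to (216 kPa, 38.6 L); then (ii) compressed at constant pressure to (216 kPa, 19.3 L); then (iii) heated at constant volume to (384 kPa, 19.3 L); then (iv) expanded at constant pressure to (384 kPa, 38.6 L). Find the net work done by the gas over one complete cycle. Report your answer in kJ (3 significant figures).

W_net ≈ 3.24 kJ

Constant-volume legs do no work.
W(ii) = (216)(19.3 − 38.6) = -4169 J; W(iv) = (384)(38.6 − 19.3) = 7411 J.
W_net = -4169 + 7411 = 3242 J (the clockwise enclosed area).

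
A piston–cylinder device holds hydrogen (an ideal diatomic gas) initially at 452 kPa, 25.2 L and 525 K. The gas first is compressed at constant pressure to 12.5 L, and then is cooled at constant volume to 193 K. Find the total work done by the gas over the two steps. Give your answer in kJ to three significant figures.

W_total ≈ -5.74 kJ

Step 1 (isobaric): W = PΔV = (452 kPa)(12.5 − 25.2 L) = -5740 J.
Step 2 (isochoric): W = 0 (constant volume).
W_total = -5740 + 0 = -5740 J.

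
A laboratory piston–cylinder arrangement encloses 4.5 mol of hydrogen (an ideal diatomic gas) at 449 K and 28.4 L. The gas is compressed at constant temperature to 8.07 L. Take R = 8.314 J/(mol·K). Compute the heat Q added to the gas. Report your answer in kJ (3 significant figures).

Q ≈ -21.1 kJ

Isothermal ⇒ ΔU = 0, so Q = W = nRT ln(V₂/V₁).
Q = (4.5)(8.314)(449) ln(8.07/28.4) = 16798 × -1.258 = -21136 J.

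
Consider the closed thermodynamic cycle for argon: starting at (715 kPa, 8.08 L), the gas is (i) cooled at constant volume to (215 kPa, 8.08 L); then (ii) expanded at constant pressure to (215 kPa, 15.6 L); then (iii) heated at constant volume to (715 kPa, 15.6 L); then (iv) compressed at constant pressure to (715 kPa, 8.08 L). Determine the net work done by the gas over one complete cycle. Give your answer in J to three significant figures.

Constant-volume legs do no work.
W(ii) = (215)(15.6 − 8.08) = 1617 J; W(iv) = (715)(8.08 − 15.6) = -5377 J.
W_net = 1617 − 5377 = -3760 J (the counter-clockwise enclosed area).

W_net ≈ -3760 J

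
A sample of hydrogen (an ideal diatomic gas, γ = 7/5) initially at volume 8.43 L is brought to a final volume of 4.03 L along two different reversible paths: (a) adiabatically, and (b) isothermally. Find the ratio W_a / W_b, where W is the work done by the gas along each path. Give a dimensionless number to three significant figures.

Path (a) adiabatic: W = P₁V₁(1 − (V₁/V₂)^(γ−1))/(γ−1) → W_a/(P₁V₁) = -0.8585.
Path (b) isothermal: W = P₁V₁ ln(V₂/V₁) → W_b/(P₁V₁) = -0.738.
W_a / W_b = -0.8585 / -0.738 = 1.163.

W_a / W_b ≈ 1.16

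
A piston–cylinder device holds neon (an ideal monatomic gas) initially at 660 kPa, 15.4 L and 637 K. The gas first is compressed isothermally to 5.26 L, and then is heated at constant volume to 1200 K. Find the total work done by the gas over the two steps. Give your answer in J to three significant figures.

W_total ≈ -10900 J

Step 1 (isothermal): W = P₁V₁ ln(V₂/V₁) = (10164) ln(5.26/15.4) = -10919 J.
Step 2 (isochoric): W = 0 (constant volume).
W_total = -10919 + 0 = -10919 J.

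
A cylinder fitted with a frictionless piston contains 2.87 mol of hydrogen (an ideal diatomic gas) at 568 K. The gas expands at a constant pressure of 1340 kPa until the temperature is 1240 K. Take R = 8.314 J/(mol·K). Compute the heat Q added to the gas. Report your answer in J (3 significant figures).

Isobaric: W = nRΔT = (2.87)(8.314)(672) = 16035 J.
ΔU = nCᵥΔT with Cᵥ = 5R/2: ΔU = (2.87)(20.79)(672) = 40087 J.
Q = ΔU + W = 40087 + 16035 = 56121 J.

Q ≈ 56100 J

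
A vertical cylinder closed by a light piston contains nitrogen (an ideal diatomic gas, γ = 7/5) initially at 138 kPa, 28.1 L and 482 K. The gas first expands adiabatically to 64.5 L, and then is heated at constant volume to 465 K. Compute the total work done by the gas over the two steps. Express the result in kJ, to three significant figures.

Step 1 (adiabatic): W = (P₁V₁ − P₂V₂)/(γ−1) = (3878 − 2781)/0.4 = 2741 J.
Step 2 (isochoric): W = 0 (constant volume).
W_total = 2741 + 0 = 2741 J.

W_total ≈ 2.74 kJ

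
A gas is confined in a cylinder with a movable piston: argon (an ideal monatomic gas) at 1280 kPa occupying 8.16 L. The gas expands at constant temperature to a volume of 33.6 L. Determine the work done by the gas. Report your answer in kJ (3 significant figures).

Isothermal: W = nRT ln(V₂/V₁) = P₁V₁ ln(V₂/V₁).
P₁V₁ = (1280 kPa)(8.16 L) = 10445 J.
W = 10445 × ln(33.6/8.16) = 10445 × 1.415
W_by_gas = 14782 J.

W ≈ 14.8 kJ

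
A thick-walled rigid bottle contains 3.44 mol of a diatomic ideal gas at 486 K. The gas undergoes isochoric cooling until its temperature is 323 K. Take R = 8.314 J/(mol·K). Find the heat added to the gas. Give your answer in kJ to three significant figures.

Q ≈ -11.7 kJ

Constant volume ⇒ W = 0, so Q = ΔU = nCᵥΔT with Cᵥ = 5R/2 = 20.79 J/(mol·K).
ΔU = (3.44)(20.79)(323 − 486) = -11655 J.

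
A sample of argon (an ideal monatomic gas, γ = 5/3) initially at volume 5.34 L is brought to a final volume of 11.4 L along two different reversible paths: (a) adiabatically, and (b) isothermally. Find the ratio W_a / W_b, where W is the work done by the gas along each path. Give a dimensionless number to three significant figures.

Path (a) adiabatic: W = P₁V₁(1 − (V₁/V₂)^(γ−1))/(γ−1) → W_a/(P₁V₁) = 0.5953.
Path (b) isothermal: W = P₁V₁ ln(V₂/V₁) → W_b/(P₁V₁) = 0.7584.
W_a / W_b = 0.5953 / 0.7584 = 0.7849.

W_a / W_b ≈ 0.785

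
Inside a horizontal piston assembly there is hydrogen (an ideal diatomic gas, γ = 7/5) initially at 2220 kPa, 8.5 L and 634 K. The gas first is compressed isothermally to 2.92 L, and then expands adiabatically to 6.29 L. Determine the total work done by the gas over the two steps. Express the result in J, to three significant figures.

Step 1 (isothermal): W = P₁V₁ ln(V₂/V₁) = (18870) ln(2.92/8.5) = -20162 J.
After step 1: P = 6462 kPa, V = 2.92 L, T = 634 K.
Step 2 (adiabatic): W = (P₁V₁ − P₂V₂)/(γ−1) = (18870 − 13882)/0.4 = 12469 J.
W_total = -20162 + 12469 = -7693 J.

W_total ≈ -7690 J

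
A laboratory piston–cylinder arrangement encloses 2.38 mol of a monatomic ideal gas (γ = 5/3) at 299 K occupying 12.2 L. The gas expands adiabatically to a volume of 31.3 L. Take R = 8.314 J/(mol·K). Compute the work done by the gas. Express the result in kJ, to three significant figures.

Adiabatic: TV^(γ−1) = const with γ = 5/3.
T₂ = T₁ (V₁/V₂)^(γ−1) = 299 × (12.2/31.3)^0.667 = 299 × 0.5336 = 159.5 K.
W_by = nCᵥ(T₁ − T₂) = (2.38)(12.47)(299 − 159.5) = 4139 J.

W ≈ 4.14 kJ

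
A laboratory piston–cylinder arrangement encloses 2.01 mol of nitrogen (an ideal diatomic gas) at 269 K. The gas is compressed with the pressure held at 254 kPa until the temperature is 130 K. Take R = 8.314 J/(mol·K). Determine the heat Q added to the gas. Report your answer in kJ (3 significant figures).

Isobaric: W = nRΔT = (2.01)(8.314)(-139) = -2323 J.
ΔU = nCᵥΔT with Cᵥ = 5R/2: ΔU = (2.01)(20.79)(-139) = -5807 J.
Q = ΔU + W = -5807 − 2323 = -8130 J.

Q ≈ -8.13 kJ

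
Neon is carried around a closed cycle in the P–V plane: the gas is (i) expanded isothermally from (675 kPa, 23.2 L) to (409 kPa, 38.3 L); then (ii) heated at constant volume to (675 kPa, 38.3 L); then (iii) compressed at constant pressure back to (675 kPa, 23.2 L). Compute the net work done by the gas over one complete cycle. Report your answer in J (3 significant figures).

W_net ≈ -2340 J

Leg (i): W = PᵢVᵢ ln(V_f/Vᵢ) = (15660) ln(38.3/23.2) = 7850 J.
Leg (ii): W = 0.
Leg (iii): W = PΔV = (675)(23.2 − 38.3) = -10192 J.
W_net = 7850 − 10192 = -2342 J.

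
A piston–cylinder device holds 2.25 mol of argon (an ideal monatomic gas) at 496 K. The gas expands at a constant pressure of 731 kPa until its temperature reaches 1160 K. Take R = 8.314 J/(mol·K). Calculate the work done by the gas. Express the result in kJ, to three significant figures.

Isobaric: W = P ΔV = nR ΔT.
W = (2.25)(8.314)(1160 − 496) = 12421 J.

W ≈ 12.4 kJ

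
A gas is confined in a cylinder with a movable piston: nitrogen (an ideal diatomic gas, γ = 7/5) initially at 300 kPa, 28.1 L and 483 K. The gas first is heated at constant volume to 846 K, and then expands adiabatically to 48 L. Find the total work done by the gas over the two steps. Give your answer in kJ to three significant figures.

Step 1 (isochoric): W = 0 (constant volume).
After step 1: P = 525.5 kPa (V unchanged).
Step 2 (adiabatic): W = (P₁V₁ − P₂V₂)/(γ−1) = (14766 − 11919)/0.4 = 7117 J.
W_total = 0 + 7117 = 7117 J.

W_total ≈ 7.12 kJ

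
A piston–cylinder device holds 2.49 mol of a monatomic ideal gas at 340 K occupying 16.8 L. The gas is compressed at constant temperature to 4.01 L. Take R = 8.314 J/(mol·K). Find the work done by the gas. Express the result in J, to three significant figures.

W ≈ -10100 J

Isothermal: W = nRT ln(V₂/V₁).
W = (2.49)(8.314)(340) × ln(4.01/16.8)
  = 7039 × -1.433
W_by_gas = -10083 J.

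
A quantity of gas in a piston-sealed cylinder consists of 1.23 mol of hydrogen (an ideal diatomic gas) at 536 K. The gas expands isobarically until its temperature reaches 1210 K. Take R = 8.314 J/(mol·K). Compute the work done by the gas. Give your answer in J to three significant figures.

W ≈ 6890 J

Isobaric: W = P ΔV = nR ΔT.
W = (1.23)(8.314)(1210 − 536) = 6892 J.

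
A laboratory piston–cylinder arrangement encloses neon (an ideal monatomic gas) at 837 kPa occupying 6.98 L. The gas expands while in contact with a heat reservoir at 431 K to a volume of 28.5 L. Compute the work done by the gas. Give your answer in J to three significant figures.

W ≈ 8220 J

Isothermal: W = nRT ln(V₂/V₁) = P₁V₁ ln(V₂/V₁).
P₁V₁ = (837 kPa)(6.98 L) = 5842 J.
W = 5842 × ln(28.5/6.98) = 5842 × 1.407
W_by_gas = 8219 J.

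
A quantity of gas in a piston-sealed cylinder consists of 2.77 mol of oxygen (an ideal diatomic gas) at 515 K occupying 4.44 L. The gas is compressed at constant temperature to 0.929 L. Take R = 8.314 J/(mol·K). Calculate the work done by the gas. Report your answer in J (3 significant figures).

Isothermal: W = nRT ln(V₂/V₁).
W = (2.77)(8.314)(515) × ln(0.929/4.44)
  = 11860 × -1.564
W_by_gas = -18553 J.

W ≈ -18600 J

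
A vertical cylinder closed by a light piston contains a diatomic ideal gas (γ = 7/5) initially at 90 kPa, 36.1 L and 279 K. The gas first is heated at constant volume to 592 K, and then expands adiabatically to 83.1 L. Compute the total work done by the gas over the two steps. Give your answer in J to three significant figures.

W_total ≈ 4890 J

Step 1 (isochoric): W = 0 (constant volume).
After step 1: P = 191 kPa (V unchanged).
Step 2 (adiabatic): W = (P₁V₁ − P₂V₂)/(γ−1) = (6894 − 4939)/0.4 = 4888 J.
W_total = 0 + 4888 = 4888 J.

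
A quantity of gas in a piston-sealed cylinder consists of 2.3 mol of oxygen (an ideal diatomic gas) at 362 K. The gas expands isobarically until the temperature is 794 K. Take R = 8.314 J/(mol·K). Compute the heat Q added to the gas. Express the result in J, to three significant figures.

Q ≈ 28900 J

Isobaric: W = nRΔT = (2.3)(8.314)(432) = 8261 J.
ΔU = nCᵥΔT with Cᵥ = 5R/2: ΔU = (2.3)(20.79)(432) = 20652 J.
Q = ΔU + W = 20652 + 8261 = 28913 J.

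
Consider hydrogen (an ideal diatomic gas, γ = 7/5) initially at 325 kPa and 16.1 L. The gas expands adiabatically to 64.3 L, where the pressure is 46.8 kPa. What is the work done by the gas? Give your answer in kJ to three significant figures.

Adiabatic: W = (P₁V₁ − P₂V₂)/(γ − 1) with γ = 7/5.
P₁V₁ = 5233 J, P₂V₂ = 3009 J.
W = (5233 − 3009) / 0.4 = 5558 J.

W ≈ 5.56 kJ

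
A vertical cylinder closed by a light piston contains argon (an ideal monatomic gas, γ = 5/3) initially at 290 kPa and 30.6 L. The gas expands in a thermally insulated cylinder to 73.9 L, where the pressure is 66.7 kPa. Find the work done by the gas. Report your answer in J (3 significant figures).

W ≈ 5920 J

Adiabatic: W = (P₁V₁ − P₂V₂)/(γ − 1) with γ = 5/3.
P₁V₁ = 8874 J, P₂V₂ = 4929 J.
W = (8874 − 4929) / 0.6667 = 5917 J.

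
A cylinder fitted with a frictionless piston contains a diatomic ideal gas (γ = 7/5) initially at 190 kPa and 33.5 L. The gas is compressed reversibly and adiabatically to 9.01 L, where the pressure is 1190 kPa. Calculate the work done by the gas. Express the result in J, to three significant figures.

W ≈ -10900 J

Adiabatic: W = (P₁V₁ − P₂V₂)/(γ − 1) with γ = 7/5.
P₁V₁ = 6365 J, P₂V₂ = 10722 J.
W = (6365 − 10722) / 0.4 = -10892 J.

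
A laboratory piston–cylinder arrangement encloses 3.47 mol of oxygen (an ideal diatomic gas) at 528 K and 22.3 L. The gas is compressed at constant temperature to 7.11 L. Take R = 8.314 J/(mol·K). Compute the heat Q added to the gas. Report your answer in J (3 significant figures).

Isothermal ⇒ ΔU = 0, so Q = W = nRT ln(V₂/V₁).
Q = (3.47)(8.314)(528) ln(7.11/22.3) = 15233 × -1.143 = -17412 J.

Q ≈ -17400 J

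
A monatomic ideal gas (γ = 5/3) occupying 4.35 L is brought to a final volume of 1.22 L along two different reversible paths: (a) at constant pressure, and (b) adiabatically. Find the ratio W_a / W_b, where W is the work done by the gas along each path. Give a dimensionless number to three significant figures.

Path (a) isobaric: W = P₁(V₂ − V₁) → W_a/(P₁V₁) = -0.7195.
Path (b) adiabatic: W = P₁V₁(1 − (V₁/V₂)^(γ−1))/(γ−1) → W_b/(P₁V₁) = -2.001.
W_a / W_b = -0.7195 / -2.001 = 0.3596.

W_a / W_b ≈ 0.360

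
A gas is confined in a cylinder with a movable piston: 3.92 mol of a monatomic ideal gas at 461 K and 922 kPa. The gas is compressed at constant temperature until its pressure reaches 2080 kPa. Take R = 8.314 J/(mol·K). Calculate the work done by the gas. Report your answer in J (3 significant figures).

W ≈ -12200 J

Isothermal process: W = nRT ln(V₂/V₁) = nRT ln(P₁/P₂).
W = (3.92)(8.314)(461) × ln(922/2080)
  = 15024 × ln(0.4433) = 15024 × -0.8136
W_by_gas = -12224 J.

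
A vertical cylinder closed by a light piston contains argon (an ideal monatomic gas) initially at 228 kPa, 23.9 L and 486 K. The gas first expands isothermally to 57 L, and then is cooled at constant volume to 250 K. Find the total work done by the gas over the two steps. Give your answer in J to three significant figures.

W_total ≈ 4740 J

Step 1 (isothermal): W = P₁V₁ ln(V₂/V₁) = (5449) ln(57/23.9) = 4736 J.
Step 2 (isochoric): W = 0 (constant volume).
W_total = 4736 + 0 = 4736 J.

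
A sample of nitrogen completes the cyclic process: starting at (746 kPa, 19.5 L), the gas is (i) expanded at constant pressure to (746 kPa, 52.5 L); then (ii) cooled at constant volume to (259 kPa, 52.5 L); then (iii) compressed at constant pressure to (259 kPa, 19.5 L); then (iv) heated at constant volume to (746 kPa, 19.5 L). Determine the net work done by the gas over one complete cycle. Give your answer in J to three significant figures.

W_net ≈ 16100 J

Constant-volume legs do no work.
W(i) = (746)(52.5 − 19.5) = 24618 J; W(iii) = (259)(19.5 − 52.5) = -8547 J.
W_net = 24618 − 8547 = 16071 J (the clockwise enclosed area).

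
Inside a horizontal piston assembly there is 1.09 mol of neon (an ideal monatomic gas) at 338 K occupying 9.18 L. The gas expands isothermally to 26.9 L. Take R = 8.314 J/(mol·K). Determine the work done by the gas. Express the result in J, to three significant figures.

Isothermal: W = nRT ln(V₂/V₁).
W = (1.09)(8.314)(338) × ln(26.9/9.18)
  = 3063 × 1.075
W_by_gas = 3293 J.

W ≈ 3290 J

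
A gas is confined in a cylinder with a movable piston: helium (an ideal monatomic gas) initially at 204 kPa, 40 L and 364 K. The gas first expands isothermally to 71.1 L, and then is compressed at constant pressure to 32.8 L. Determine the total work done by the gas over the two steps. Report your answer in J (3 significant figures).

Step 1 (isothermal): W = P₁V₁ ln(V₂/V₁) = (8160) ln(71.1/40) = 4694 J.
After step 1: P = 114.8 kPa, V = 71.1 L, T = 364 K.
Step 2 (isobaric): W = PΔV = (114.8 kPa)(32.8 − 71.1 L) = -4396 J.
W_total = 4694 − 4396 = 298.1 J.

W_total ≈ 298 J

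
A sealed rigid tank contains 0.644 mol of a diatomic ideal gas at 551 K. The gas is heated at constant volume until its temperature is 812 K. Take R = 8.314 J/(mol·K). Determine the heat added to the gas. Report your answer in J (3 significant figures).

Q ≈ 3490 J

Constant volume ⇒ W = 0, so Q = ΔU = nCᵥΔT with Cᵥ = 5R/2 = 20.79 J/(mol·K).
ΔU = (0.644)(20.79)(812 − 551) = 3494 J.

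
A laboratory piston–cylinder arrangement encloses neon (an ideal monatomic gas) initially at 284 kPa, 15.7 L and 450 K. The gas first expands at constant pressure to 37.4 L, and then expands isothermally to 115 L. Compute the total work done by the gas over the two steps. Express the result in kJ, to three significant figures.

Step 1 (isobaric): W = PΔV = (284 kPa)(37.4 − 15.7 L) = 6163 J.
After step 1: P = 284 kPa, V = 37.4 L, T = 1072 K.
Step 2 (isothermal): W = P₁V₁ ln(V₂/V₁) = (10622) ln(115/37.4) = 11931 J.
W_total = 6163 + 11931 = 18094 J.

W_total ≈ 18.1 kJ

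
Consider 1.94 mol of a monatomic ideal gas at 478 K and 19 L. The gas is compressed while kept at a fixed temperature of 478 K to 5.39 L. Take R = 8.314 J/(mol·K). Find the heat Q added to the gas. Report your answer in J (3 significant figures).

Q ≈ -9710 J

Isothermal ⇒ ΔU = 0, so Q = W = nRT ln(V₂/V₁).
Q = (1.94)(8.314)(478) ln(5.39/19) = 7710 × -1.26 = -9713 J.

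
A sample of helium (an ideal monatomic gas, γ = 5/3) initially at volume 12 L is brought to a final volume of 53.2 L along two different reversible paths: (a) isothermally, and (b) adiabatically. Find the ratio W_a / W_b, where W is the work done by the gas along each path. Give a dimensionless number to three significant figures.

W_a / W_b ≈ 1.58

Path (a) isothermal: W = P₁V₁ ln(V₂/V₁) → W_a/(P₁V₁) = 1.489.
Path (b) adiabatic: W = P₁V₁(1 − (V₁/V₂)^(γ−1))/(γ−1) → W_b/(P₁V₁) = 0.9442.
W_a / W_b = 1.489 / 0.9442 = 1.577.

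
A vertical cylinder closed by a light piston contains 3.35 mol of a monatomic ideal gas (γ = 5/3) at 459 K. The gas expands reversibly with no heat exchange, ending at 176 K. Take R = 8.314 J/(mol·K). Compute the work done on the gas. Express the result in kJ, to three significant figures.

W ≈ -11.8 kJ

Adiabatic ⇒ Q = 0, so W_by = −ΔU = nCᵥ(T₁ − T₂).
Cᵥ = 3R/2 = 12.47 J/(mol·K).
W = (3.35)(12.47)(459 − 176) = 11823 J.
Work on gas = −W_by = -11823 J.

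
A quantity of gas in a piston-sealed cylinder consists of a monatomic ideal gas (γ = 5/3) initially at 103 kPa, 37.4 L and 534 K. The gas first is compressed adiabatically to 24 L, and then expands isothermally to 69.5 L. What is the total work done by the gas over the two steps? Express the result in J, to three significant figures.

W_total ≈ 3520 J

Step 1 (adiabatic): W = (P₁V₁ − P₂V₂)/(γ−1) = (3852 − 5178)/0.667 = -1988 J.
After step 1: P = 215.7 kPa, V = 24 L, T = 717.8 K.
Step 2 (isothermal): W = P₁V₁ ln(V₂/V₁) = (5178) ln(69.5/24) = 5505 J.
W_total = -1988 + 5505 = 3517 J.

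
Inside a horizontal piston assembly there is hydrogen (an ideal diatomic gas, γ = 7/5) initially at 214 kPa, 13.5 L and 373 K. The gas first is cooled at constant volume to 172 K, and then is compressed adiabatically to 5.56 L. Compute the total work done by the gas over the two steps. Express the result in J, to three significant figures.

Step 1 (isochoric): W = 0 (constant volume).
After step 1: P = 98.68 kPa (V unchanged).
Step 2 (adiabatic): W = (P₁V₁ − P₂V₂)/(γ−1) = (1332 − 1900)/0.4 = -1419 J.
W_total = 0 − 1419 = -1419 J.

W_total ≈ -1420 J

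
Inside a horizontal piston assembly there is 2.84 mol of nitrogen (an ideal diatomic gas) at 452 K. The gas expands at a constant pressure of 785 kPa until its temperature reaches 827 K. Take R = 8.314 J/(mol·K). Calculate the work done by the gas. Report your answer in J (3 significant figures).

W ≈ 8850 J

Isobaric: W = P ΔV = nR ΔT.
W = (2.84)(8.314)(827 − 452) = 8854 J.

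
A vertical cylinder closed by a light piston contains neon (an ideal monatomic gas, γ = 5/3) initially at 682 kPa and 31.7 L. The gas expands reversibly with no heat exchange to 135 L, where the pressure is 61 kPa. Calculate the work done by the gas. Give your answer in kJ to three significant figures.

W ≈ 20.1 kJ

Adiabatic: W = (P₁V₁ − P₂V₂)/(γ − 1) with γ = 5/3.
P₁V₁ = 21619 J, P₂V₂ = 8235 J.
W = (21619 − 8235) / 0.6667 = 20077 J.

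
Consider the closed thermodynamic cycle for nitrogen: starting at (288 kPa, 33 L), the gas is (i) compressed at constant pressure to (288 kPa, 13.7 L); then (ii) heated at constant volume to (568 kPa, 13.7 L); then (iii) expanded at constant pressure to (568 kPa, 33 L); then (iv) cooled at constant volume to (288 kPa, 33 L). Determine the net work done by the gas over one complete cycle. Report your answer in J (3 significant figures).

W_net ≈ 5400 J

Constant-volume legs do no work.
W(i) = (288)(13.7 − 33) = -5558 J; W(iii) = (568)(33 − 13.7) = 10962 J.
W_net = -5558 + 10962 = 5404 J (the clockwise enclosed area).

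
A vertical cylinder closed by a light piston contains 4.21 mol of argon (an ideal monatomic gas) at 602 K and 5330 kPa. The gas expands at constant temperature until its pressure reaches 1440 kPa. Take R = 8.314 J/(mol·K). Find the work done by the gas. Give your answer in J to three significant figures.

Isothermal process: W = nRT ln(V₂/V₁) = nRT ln(P₁/P₂).
W = (4.21)(8.314)(602) × ln(5330/1440)
  = 21071 × ln(3.701) = 21071 × 1.309
W_by_gas = 27576 J.

W ≈ 27600 J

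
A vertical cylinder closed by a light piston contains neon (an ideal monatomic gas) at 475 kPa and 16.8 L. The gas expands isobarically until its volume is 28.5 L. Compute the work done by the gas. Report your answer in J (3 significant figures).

Isobaric: W = P ΔV.
W = (475 kPa)(28.5 − 16.8 L) = (475)(11.7) = 5558 J.

W ≈ 5560 J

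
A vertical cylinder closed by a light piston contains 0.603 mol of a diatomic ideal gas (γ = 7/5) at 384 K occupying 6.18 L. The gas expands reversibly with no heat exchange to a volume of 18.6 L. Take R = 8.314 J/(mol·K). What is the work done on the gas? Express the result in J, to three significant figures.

Adiabatic: TV^(γ−1) = const with γ = 7/5.
T₂ = T₁ (V₁/V₂)^(γ−1) = 384 × (6.18/18.6)^0.4 = 384 × 0.6436 = 247.1 K.
W_by = nCᵥ(T₁ − T₂) = (0.603)(20.79)(384 − 247.1) = 1715 J.
Work on gas = −W_by = -1715 J.

W ≈ -1720 J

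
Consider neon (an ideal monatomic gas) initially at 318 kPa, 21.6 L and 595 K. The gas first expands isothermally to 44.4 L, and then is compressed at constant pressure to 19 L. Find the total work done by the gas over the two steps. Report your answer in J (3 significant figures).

Step 1 (isothermal): W = P₁V₁ ln(V₂/V₁) = (6869) ln(44.4/21.6) = 4949 J.
After step 1: P = 154.7 kPa, V = 44.4 L, T = 595 K.
Step 2 (isobaric): W = PΔV = (154.7 kPa)(19 − 44.4 L) = -3929 J.
W_total = 4949 − 3929 = 1020 J.

W_total ≈ 1020 J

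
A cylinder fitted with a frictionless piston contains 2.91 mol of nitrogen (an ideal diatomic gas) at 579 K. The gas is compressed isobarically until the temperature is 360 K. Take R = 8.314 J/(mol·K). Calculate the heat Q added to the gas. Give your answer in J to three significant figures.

Q ≈ -18500 J

Isobaric: W = nRΔT = (2.91)(8.314)(-219) = -5298 J.
ΔU = nCᵥΔT with Cᵥ = 5R/2: ΔU = (2.91)(20.79)(-219) = -13246 J.
Q = ΔU + W = -13246 − 5298 = -18545 J.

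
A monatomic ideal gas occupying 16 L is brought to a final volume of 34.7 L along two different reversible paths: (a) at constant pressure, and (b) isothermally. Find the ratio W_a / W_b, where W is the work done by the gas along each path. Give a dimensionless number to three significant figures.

W_a / W_b ≈ 1.51

Path (a) isobaric: W = P₁(V₂ − V₁) → W_a/(P₁V₁) = 1.169.
Path (b) isothermal: W = P₁V₁ ln(V₂/V₁) → W_b/(P₁V₁) = 0.7742.
W_a / W_b = 1.169 / 0.7742 = 1.51.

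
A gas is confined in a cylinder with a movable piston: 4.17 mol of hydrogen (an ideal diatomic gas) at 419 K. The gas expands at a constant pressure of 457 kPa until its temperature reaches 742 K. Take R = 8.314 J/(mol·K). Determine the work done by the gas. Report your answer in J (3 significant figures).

W ≈ 11200 J

Isobaric: W = P ΔV = nR ΔT.
W = (4.17)(8.314)(742 − 419) = 11198 J.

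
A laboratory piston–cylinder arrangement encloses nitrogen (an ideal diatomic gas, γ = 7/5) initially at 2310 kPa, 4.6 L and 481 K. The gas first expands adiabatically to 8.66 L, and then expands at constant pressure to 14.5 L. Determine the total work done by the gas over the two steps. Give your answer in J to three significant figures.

W_total ≈ 11500 J

Step 1 (adiabatic): W = (P₁V₁ − P₂V₂)/(γ−1) = (10626 − 8250)/0.4 = 5939 J.
After step 1: P = 952.7 kPa, V = 8.66 L, T = 373.5 K.
Step 2 (isobaric): W = PΔV = (952.7 kPa)(14.5 − 8.66 L) = 5564 J.
W_total = 5939 + 5564 = 11503 J.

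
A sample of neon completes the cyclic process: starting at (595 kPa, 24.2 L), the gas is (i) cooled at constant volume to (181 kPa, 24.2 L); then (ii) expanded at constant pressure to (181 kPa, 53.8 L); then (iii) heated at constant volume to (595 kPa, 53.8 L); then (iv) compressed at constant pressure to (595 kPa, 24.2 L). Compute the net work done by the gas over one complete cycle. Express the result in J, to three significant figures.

Constant-volume legs do no work.
W(ii) = (181)(53.8 − 24.2) = 5358 J; W(iv) = (595)(24.2 − 53.8) = -17612 J.
W_net = 5358 − 17612 = -12254 J (the counter-clockwise enclosed area).

W_net ≈ -12300 J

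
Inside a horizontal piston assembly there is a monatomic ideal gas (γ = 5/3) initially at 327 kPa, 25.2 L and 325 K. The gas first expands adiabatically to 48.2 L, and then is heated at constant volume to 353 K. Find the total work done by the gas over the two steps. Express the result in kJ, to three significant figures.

W_total ≈ 4.34 kJ

Step 1 (adiabatic): W = (P₁V₁ − P₂V₂)/(γ−1) = (8240 − 5348)/0.667 = 4339 J.
Step 2 (isochoric): W = 0 (constant volume).
W_total = 4339 + 0 = 4339 J.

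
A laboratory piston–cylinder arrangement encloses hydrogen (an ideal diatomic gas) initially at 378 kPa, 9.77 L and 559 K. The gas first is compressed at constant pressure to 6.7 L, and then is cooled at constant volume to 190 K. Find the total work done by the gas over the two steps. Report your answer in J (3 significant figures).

W_total ≈ -1160 J

Step 1 (isobaric): W = PΔV = (378 kPa)(6.7 − 9.77 L) = -1160 J.
Step 2 (isochoric): W = 0 (constant volume).
W_total = -1160 + 0 = -1160 J.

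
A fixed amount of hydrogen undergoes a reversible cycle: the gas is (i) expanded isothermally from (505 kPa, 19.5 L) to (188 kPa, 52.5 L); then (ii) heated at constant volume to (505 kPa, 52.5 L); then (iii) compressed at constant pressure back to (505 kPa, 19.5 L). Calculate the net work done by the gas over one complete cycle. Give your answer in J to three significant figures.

W_net ≈ -6910 J

Leg (i): W = PᵢVᵢ ln(V_f/Vᵢ) = (9848) ln(52.5/19.5) = 9753 J.
Leg (ii): W = 0.
Leg (iii): W = PΔV = (505)(19.5 − 52.5) = -16665 J.
W_net = 9753 − 16665 = -6912 J.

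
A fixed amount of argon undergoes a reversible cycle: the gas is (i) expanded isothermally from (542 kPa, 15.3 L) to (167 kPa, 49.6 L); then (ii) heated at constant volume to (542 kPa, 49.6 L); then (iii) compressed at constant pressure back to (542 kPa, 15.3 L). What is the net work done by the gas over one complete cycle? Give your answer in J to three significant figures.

Leg (i): W = PᵢVᵢ ln(V_f/Vᵢ) = (8293) ln(49.6/15.3) = 9753 J.
Leg (ii): W = 0.
Leg (iii): W = PΔV = (542)(15.3 − 49.6) = -18591 J.
W_net = 9753 − 18591 = -8837 J.

W_net ≈ -8840 J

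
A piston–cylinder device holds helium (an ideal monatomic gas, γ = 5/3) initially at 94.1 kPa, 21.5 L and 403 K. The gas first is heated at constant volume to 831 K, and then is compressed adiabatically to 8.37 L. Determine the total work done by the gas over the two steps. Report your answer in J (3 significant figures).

Step 1 (isochoric): W = 0 (constant volume).
After step 1: P = 194 kPa (V unchanged).
Step 2 (adiabatic): W = (P₁V₁ − P₂V₂)/(γ−1) = (4172 − 7825)/0.667 = -5479 J.
W_total = 0 − 5479 = -5479 J.

W_total ≈ -5480 J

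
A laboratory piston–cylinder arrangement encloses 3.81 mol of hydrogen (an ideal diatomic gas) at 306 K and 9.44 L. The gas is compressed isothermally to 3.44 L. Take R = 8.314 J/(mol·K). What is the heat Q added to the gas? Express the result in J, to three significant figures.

Isothermal ⇒ ΔU = 0, so Q = W = nRT ln(V₂/V₁).
Q = (3.81)(8.314)(306) ln(3.44/9.44) = 9693 × -1.009 = -9785 J.

Q ≈ -9780 J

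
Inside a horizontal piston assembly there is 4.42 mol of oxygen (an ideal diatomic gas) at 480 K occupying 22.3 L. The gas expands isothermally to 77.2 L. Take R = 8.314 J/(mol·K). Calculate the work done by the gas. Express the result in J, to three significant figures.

Isothermal: W = nRT ln(V₂/V₁).
W = (4.42)(8.314)(480) × ln(77.2/22.3)
  = 17639 × 1.242
W_by_gas = 21904 J.

W ≈ 21900 J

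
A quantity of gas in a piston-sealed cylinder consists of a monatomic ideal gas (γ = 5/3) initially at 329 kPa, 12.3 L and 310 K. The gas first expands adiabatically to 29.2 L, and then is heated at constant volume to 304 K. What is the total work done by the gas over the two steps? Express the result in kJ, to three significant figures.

Step 1 (adiabatic): W = (P₁V₁ − P₂V₂)/(γ−1) = (4047 − 2274)/0.667 = 2659 J.
Step 2 (isochoric): W = 0 (constant volume).
W_total = 2659 + 0 = 2659 J.

W_total ≈ 2.66 kJ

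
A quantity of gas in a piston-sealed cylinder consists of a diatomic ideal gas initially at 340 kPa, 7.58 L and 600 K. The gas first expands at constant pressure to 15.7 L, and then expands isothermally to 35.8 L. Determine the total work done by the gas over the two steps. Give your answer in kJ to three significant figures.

Step 1 (isobaric): W = PΔV = (340 kPa)(15.7 − 7.58 L) = 2761 J.
After step 1: P = 340 kPa, V = 15.7 L, T = 1243 K.
Step 2 (isothermal): W = P₁V₁ ln(V₂/V₁) = (5338) ln(35.8/15.7) = 4400 J.
W_total = 2761 + 4400 = 7161 J.

W_total ≈ 7.16 kJ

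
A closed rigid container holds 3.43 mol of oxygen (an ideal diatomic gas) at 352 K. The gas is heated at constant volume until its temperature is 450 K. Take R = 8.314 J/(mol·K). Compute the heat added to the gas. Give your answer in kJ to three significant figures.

Q ≈ 6.99 kJ

Constant volume ⇒ W = 0, so Q = ΔU = nCᵥΔT with Cᵥ = 5R/2 = 20.79 J/(mol·K).
ΔU = (3.43)(20.79)(450 − 352) = 6987 J.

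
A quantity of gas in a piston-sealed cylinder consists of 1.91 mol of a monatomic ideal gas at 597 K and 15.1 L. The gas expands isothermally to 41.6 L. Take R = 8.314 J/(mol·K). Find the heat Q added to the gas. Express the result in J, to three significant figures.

Isothermal ⇒ ΔU = 0, so Q = W = nRT ln(V₂/V₁).
Q = (1.91)(8.314)(597) ln(41.6/15.1) = 9480 × 1.013 = 9607 J.

Q ≈ 9610 J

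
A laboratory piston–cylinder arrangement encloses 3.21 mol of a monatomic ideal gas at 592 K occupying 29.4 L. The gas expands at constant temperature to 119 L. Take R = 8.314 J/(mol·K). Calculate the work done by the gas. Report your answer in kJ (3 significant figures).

W ≈ 22.1 kJ

Isothermal: W = nRT ln(V₂/V₁).
W = (3.21)(8.314)(592) × ln(119/29.4)
  = 15799 × 1.398
W_by_gas = 22089 J.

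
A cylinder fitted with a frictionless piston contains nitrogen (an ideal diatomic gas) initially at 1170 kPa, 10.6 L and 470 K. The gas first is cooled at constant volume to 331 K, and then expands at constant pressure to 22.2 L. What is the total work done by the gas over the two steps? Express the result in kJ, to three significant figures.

Step 1 (isochoric): W = 0 (constant volume).
After step 1: P = 824 kPa (V unchanged).
Step 2 (isobaric): W = PΔV = (824 kPa)(22.2 − 10.6 L) = 9558 J.
W_total = 0 + 9558 = 9558 J.

W_total ≈ 9.56 kJ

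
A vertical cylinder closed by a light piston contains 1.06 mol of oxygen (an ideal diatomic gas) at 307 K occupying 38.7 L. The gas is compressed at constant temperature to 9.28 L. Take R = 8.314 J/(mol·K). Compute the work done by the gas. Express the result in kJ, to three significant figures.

Isothermal: W = nRT ln(V₂/V₁).
W = (1.06)(8.314)(307) × ln(9.28/38.7)
  = 2706 × -1.428
W_by_gas = -3863 J.

W ≈ -3.86 kJ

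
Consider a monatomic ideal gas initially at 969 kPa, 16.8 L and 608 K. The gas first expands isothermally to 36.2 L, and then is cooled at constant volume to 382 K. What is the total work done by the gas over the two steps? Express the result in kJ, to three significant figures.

Step 1 (isothermal): W = P₁V₁ ln(V₂/V₁) = (16279) ln(36.2/16.8) = 12497 J.
Step 2 (isochoric): W = 0 (constant volume).
W_total = 12497 + 0 = 12497 J.

W_total ≈ 12.5 kJ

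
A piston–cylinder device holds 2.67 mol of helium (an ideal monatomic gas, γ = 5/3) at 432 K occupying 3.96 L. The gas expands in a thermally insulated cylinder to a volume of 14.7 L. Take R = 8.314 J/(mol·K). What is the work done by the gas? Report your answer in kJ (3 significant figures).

W ≈ 8.38 kJ

Adiabatic: TV^(γ−1) = const with γ = 5/3.
T₂ = T₁ (V₁/V₂)^(γ−1) = 432 × (3.96/14.7)^0.667 = 432 × 0.4171 = 180.2 K.
W_by = nCᵥ(T₁ − T₂) = (2.67)(12.47)(432 − 180.2) = 8385 J.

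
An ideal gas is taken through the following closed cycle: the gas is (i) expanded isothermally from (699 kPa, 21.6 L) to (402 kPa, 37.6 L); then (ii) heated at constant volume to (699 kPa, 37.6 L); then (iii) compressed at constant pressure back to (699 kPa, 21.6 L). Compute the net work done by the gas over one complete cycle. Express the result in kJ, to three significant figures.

W_net ≈ -2.81 kJ

Leg (i): W = PᵢVᵢ ln(V_f/Vᵢ) = (15098) ln(37.6/21.6) = 8369 J.
Leg (ii): W = 0.
Leg (iii): W = PΔV = (699)(21.6 − 37.6) = -11184 J.
W_net = 8369 − 11184 = -2815 J.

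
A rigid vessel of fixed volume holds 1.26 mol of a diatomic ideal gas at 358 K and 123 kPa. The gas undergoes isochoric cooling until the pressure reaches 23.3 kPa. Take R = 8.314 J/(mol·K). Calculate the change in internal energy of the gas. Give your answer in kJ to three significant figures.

Constant volume ⇒ W = 0, so Q = ΔU = nCᵥΔT with Cᵥ = 5R/2 = 20.79 J/(mol·K).
At constant V, T₂/T₁ = P₂/P₁ ⇒ ΔT = T₁(P₂/P₁ − 1) = 358·(23.3/123 − 1) = -290.2 K.
ΔU = (1.26)(20.79)(-290.2) = -7600 J.

ΔU ≈ -7.60 kJ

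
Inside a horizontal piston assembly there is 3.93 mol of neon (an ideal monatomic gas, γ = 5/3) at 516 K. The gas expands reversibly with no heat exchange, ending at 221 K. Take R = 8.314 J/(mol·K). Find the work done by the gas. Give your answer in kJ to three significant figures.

W ≈ 14.5 kJ

Adiabatic ⇒ Q = 0, so W_by = −ΔU = nCᵥ(T₁ − T₂).
Cᵥ = 3R/2 = 12.47 J/(mol·K).
W = (3.93)(12.47)(516 − 221) = 14458 J.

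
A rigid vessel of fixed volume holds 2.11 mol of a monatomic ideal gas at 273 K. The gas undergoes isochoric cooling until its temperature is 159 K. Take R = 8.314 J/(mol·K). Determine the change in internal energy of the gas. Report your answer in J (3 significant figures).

ΔU ≈ -3000 J

Constant volume ⇒ W = 0, so Q = ΔU = nCᵥΔT with Cᵥ = 3R/2 = 12.47 J/(mol·K).
ΔU = (2.11)(12.47)(159 − 273) = -3000 J.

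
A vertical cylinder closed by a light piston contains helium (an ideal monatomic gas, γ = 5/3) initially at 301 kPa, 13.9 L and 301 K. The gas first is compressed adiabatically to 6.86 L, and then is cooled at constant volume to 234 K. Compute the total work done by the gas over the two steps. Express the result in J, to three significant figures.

Step 1 (adiabatic): W = (P₁V₁ − P₂V₂)/(γ−1) = (4184 − 6699)/0.667 = -3773 J.
Step 2 (isochoric): W = 0 (constant volume).
W_total = -3773 + 0 = -3773 J.

W_total ≈ -3770 J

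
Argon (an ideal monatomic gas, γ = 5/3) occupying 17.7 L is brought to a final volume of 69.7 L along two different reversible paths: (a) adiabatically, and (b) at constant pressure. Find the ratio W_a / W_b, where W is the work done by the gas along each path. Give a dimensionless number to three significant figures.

Path (a) adiabatic: W = P₁V₁(1 − (V₁/V₂)^(γ−1))/(γ−1) → W_a/(P₁V₁) = 0.8985.
Path (b) isobaric: W = P₁(V₂ − V₁) → W_b/(P₁V₁) = 2.938.
W_a / W_b = 0.8985 / 2.938 = 0.3058.

W_a / W_b ≈ 0.306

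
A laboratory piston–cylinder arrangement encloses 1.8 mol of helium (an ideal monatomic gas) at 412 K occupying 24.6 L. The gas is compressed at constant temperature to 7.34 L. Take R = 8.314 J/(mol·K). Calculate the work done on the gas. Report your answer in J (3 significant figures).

W ≈ 7460 J

Isothermal: W = nRT ln(V₂/V₁).
W = (1.8)(8.314)(412) × ln(7.34/24.6)
  = 6166 × -1.209
W_by_gas = -7457 J; work on gas = −W_by = 7457 J.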